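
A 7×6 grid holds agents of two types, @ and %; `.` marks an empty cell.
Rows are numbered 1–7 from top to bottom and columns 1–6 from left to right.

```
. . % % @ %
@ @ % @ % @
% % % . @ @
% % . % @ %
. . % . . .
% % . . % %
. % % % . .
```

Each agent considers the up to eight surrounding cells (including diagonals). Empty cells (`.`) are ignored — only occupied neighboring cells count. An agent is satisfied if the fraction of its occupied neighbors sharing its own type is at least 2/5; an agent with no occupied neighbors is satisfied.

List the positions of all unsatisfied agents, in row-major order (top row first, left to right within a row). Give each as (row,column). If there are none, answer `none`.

(1,3)% 2/4 satisfied
(1,4)% 3/5 satisfied
(1,5)@ 2/5 satisfied
(1,6)% 1/3 not
(2,1)@ 1/3 not
(2,2)@ 1/6 not
(2,3)% 4/6 satisfied
(2,4)@ 2/7 not
(2,5)% 2/7 not
(2,6)@ 3/5 satisfied
(3,1)% 3/5 satisfied
(3,2)% 5/7 satisfied
(3,3)% 4/6 satisfied
(3,5)@ 4/7 satisfied
(3,6)@ 3/5 satisfied
(4,1)% 3/3 satisfied
(4,2)% 5/5 satisfied
(4,4)% 2/4 satisfied
(4,5)@ 2/4 satisfied
(4,6)% 0/3 not
(5,3)% 3/3 satisfied
(6,1)% 2/2 satisfied
(6,2)% 4/4 satisfied
(6,5)% 2/2 satisfied
(6,6)% 1/1 satisfied
(7,2)% 3/3 satisfied
(7,3)% 3/3 satisfied
(7,4)% 2/2 satisfied

(1,6), (2,1), (2,2), (2,4), (2,5), (4,6)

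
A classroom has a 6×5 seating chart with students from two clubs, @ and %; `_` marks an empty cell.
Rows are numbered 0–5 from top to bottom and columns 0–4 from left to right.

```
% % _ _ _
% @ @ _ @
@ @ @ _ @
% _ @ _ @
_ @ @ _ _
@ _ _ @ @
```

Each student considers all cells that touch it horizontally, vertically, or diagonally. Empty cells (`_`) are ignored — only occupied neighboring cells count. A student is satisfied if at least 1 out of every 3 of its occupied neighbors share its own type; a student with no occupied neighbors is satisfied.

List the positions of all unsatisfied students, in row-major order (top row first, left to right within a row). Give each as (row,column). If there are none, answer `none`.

(3,0)

Row 0: (0,0)% 2/3 ✓ · (0,1)% 2/4 ✓
Row 1: (1,0)% 2/5 ✓ · (1,1)@ 4/7 ✓ · (1,2)@ 3/4 ✓ · (1,4)@ 1/1 ✓
Row 2: (2,0)@ 2/4 ✓ · (2,1)@ 5/7 ✓ · (2,2)@ 4/4 ✓ · (2,4)@ 2/2 ✓
Row 3: (3,0)% 0/3 ✗ · (3,2)@ 4/4 ✓ · (3,4)@ 1/1 ✓
Row 4: (4,1)@ 3/4 ✓ · (4,2)@ 3/3 ✓
Row 5: (5,0)@ 1/1 ✓ · (5,3)@ 2/2 ✓ · (5,4)@ 1/1 ✓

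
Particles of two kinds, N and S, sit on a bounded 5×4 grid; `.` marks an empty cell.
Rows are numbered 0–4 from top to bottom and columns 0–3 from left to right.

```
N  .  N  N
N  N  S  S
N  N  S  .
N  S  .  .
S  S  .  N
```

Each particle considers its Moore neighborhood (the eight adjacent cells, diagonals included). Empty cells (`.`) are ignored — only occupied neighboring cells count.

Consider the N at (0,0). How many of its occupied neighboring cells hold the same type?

2

Occupied neighbors of (0,0): (1,0)=N, (1,1)=N.
Same type (N): 2 of 2.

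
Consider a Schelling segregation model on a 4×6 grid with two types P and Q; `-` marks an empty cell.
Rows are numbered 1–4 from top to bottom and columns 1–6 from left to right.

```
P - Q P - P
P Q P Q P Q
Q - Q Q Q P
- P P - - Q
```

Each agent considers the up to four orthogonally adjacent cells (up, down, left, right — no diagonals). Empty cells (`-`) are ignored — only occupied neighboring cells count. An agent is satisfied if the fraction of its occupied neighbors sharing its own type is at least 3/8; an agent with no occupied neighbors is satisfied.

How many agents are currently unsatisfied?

14

Row 1: (1,1)P 1/1 ✓ · (1,3)Q 0/2 ✗ · (1,4)P 0/2 ✗ · (1,6)P 0/1 ✗
Row 2: (2,1)P 1/3 ✗ · (2,2)Q 0/2 ✗ · (2,3)P 0/4 ✗ · (2,4)Q 1/4 ✗ · (2,5)P 0/3 ✗ · (2,6)Q 0/3 ✗
Row 3: (3,1)Q 0/1 ✗ · (3,3)Q 1/3 ✗ · (3,4)Q 3/3 ✓ · (3,5)Q 1/3 ✗ · (3,6)P 0/3 ✗
Row 4: (4,2)P 1/1 ✓ · (4,3)P 1/2 ✓ · (4,6)Q 0/1 ✗
Unsatisfied: (1,3), (1,4), (1,6), (2,1), (2,2), (2,3), (2,4), (2,5), (2,6), (3,1), (3,3), (3,5), (3,6), (4,6) — 14 in total.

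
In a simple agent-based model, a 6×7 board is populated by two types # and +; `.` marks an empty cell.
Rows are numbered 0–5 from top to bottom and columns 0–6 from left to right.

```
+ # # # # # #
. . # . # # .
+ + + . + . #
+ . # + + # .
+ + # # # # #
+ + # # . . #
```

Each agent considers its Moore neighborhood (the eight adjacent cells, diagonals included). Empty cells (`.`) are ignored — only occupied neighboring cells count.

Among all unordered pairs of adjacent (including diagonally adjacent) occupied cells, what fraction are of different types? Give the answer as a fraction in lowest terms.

Scan each occupied cell's neighbors to the right and below (and the two forward diagonals) so each pair is counted once.
Row 0: +(0,0)–#(0,1)≠ #(0,1)–#(0,2)= #(0,1)–#(1,2)= #(0,2)–#(0,3)= #(0,2)–#(1,2)= #(0,3)–#(0,4)= #(0,3)–#(1,4)= #(0,3)–#(1,2)= #(0,4)–#(0,5)= #(0,4)–#(1,4)= #(0,4)–#(1,5)= #(0,5)–#(0,6)= #(0,5)–#(1,5)= #(0,5)–#(1,4)= #(0,6)–#(1,5)=  → 1/15 unlike.
Row 1: #(1,2)–+(2,2)≠ #(1,2)–+(2,1)≠ #(1,4)–#(1,5)= #(1,4)–+(2,4)≠ #(1,5)–#(2,6)= #(1,5)–+(2,4)≠  → 4/6 unlike.
Row 2: +(2,0)–+(2,1)= +(2,0)–+(3,0)= +(2,1)–+(2,2)= +(2,1)–#(3,2)≠ +(2,1)–+(3,0)= +(2,2)–#(3,2)≠ +(2,2)–+(3,3)= +(2,4)–+(3,4)= +(2,4)–#(3,5)≠ +(2,4)–+(3,3)= #(2,6)–#(3,5)=  → 3/11 unlike.
Row 3: +(3,0)–+(4,0)= +(3,0)–+(4,1)= #(3,2)–+(3,3)≠ #(3,2)–#(4,2)= #(3,2)–#(4,3)= #(3,2)–+(4,1)≠ +(3,3)–+(3,4)= +(3,3)–#(4,3)≠ +(3,3)–#(4,4)≠ +(3,3)–#(4,2)≠ +(3,4)–#(3,5)≠ +(3,4)–#(4,4)≠ +(3,4)–#(4,5)≠ +(3,4)–#(4,3)≠ #(3,5)–#(4,5)= #(3,5)–#(4,6)= #(3,5)–#(4,4)=  → 9/17 unlike.
Row 4: +(4,0)–+(4,1)= +(4,0)–+(5,0)= +(4,0)–+(5,1)= +(4,1)–#(4,2)≠ +(4,1)–+(5,1)= +(4,1)–#(5,2)≠ +(4,1)–+(5,0)= #(4,2)–#(4,3)= #(4,2)–#(5,2)= #(4,2)–#(5,3)= #(4,2)–+(5,1)≠ #(4,3)–#(4,4)= #(4,3)–#(5,3)= #(4,3)–#(5,2)= #(4,4)–#(4,5)= #(4,4)–#(5,3)= #(4,5)–#(4,6)= #(4,5)–#(5,6)= #(4,6)–#(5,6)=  → 3/19 unlike.
Row 5: +(5,0)–+(5,1)= +(5,1)–#(5,2)≠ #(5,2)–#(5,3)=  → 1/3 unlike.
Total adjacent occupied pairs: 71; unlike-type pairs: 21.
21/71 is already in lowest terms.

21/71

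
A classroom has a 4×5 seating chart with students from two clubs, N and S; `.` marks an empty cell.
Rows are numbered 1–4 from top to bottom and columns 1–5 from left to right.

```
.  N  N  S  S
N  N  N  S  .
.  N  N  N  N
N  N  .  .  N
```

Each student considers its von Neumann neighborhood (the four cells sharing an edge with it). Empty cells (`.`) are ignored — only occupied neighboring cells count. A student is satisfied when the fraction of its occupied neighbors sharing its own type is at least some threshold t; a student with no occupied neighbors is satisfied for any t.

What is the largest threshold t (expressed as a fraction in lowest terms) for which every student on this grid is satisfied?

1/3

Row 1: (1,2)N 2/2 · (1,3)N 2/3 · (1,4)S 2/3 · (1,5)S 1/1
Row 2: (2,1)N 1/1 · (2,2)N 4/4 · (2,3)N 3/4 · (2,4)S 1/3
Row 3: (3,2)N 3/3 · (3,3)N 3/3 · (3,4)N 2/3 · (3,5)N 2/2
Row 4: (4,1)N 1/1 · (4,2)N 2/2 · (4,5)N 1/1
The smallest same-type fraction is 1/3 at (2,4), which reduces to 1/3. Any threshold above that leaves this student unsatisfied.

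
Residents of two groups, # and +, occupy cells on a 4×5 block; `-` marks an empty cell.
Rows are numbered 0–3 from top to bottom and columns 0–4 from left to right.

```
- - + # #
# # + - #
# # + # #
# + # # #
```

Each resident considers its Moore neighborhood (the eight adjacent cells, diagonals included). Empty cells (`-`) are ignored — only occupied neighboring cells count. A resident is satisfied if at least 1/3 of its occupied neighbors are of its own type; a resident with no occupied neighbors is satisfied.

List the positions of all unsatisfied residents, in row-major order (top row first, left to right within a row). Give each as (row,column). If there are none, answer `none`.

(0,2)+ 1/3 satisfied
(0,3)# 2/4 satisfied
(0,4)# 2/2 satisfied
(1,0)# 3/3 satisfied
(1,1)# 3/6 satisfied
(1,2)+ 2/6 satisfied
(1,4)# 4/4 satisfied
(2,0)# 4/5 satisfied
(2,1)# 5/8 satisfied
(2,2)+ 2/7 not
(2,3)# 5/7 satisfied
(2,4)# 4/4 satisfied
(3,0)# 2/3 satisfied
(3,1)+ 1/5 not
(3,2)# 3/5 satisfied
(3,3)# 4/5 satisfied
(3,4)# 3/3 satisfied

(2,2), (3,1)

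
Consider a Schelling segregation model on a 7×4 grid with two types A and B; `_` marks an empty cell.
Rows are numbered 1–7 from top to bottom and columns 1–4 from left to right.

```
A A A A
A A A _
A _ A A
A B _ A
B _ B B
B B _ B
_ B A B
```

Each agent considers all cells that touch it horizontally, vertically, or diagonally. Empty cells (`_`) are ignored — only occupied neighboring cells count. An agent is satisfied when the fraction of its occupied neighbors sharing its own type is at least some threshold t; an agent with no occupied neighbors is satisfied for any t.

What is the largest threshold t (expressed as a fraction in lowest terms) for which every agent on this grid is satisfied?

(1,1)A 3/3
(1,2)A 5/5
(1,3)A 4/4
(1,4)A 2/2
(2,1)A 4/4
(2,2)A 7/7
(2,3)A 6/6
(3,1)A 3/4
(3,3)A 4/5
(3,4)A 3/3
(4,1)A 1/3
(4,2)B 2/5
(4,4)A 2/4
(5,1)B 3/4
(5,3)B 4/5
(5,4)B 2/3
(6,1)B 3/3
(6,2)B 4/5
(6,4)B 3/4
(7,2)B 2/3
(7,3)A 0/4
(7,4)B 1/2
The smallest same-type fraction is 0/4 at (7,3), which reduces to 0/1. Any threshold above that leaves this agent unsatisfied.

0/1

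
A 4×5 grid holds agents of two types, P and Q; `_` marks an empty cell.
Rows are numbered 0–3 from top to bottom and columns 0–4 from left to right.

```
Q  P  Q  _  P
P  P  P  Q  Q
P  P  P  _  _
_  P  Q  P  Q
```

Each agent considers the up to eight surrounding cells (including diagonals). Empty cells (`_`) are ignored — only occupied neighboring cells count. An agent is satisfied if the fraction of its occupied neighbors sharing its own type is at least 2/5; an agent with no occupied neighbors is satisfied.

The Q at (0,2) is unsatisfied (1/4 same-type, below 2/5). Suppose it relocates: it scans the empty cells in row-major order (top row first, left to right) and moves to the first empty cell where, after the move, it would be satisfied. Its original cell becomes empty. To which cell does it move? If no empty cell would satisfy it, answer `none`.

Vacating (0,2). Empty cells in order:
  (0,3): 2/4 same-type → satisfied — stop here.

(0,3)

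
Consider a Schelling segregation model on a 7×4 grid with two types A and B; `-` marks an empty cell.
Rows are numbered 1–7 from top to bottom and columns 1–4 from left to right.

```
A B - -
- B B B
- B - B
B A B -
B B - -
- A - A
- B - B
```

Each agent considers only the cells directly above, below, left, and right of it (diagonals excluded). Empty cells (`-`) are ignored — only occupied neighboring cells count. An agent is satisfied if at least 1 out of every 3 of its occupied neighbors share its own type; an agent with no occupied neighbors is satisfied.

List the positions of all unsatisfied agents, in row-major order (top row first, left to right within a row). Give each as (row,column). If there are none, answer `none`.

(1,1), (4,2), (4,3), (6,2), (6,4), (7,2), (7,4)

Row 1: (1,1)A 0/1 not · (1,2)B 1/2 satisfied
Row 2: (2,2)B 3/3 satisfied · (2,3)B 2/2 satisfied · (2,4)B 2/2 satisfied
Row 3: (3,2)B 1/2 satisfied · (3,4)B 1/1 satisfied
Row 4: (4,1)B 1/2 satisfied · (4,2)A 0/4 not · (4,3)B 0/1 not
Row 5: (5,1)B 2/2 satisfied · (5,2)B 1/3 satisfied
Row 6: (6,2)A 0/2 not · (6,4)A 0/1 not
Row 7: (7,2)B 0/1 not · (7,4)B 0/1 not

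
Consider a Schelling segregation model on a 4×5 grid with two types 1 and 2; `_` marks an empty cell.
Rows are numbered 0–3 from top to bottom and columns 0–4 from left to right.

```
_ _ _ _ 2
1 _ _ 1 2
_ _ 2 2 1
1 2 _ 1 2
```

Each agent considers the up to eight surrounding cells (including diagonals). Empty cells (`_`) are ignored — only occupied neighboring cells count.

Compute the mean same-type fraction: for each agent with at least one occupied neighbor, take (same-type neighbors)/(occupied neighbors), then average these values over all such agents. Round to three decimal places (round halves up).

0.368

Row 0: (0,4)2 1/2
Row 1: (1,0)1 — no occupied neighbors · (1,3)1 1/5 · (1,4)2 2/4
Row 2: (2,2)2 2/4 · (2,3)2 3/6 · (2,4)1 2/5
Row 3: (3,0)1 0/1 · (3,1)2 1/2 · (3,3)1 1/4 · (3,4)2 1/3
Sum over 10 agents: 1/2 + 1/5 + 2/4 + 2/4 + 3/6 + 2/5 + 0/1 + 1/2 + 1/4 + 1/3 = 221/60; mean = 221/60 ÷ 10 = 221/600 = 0.368333… → 0.368.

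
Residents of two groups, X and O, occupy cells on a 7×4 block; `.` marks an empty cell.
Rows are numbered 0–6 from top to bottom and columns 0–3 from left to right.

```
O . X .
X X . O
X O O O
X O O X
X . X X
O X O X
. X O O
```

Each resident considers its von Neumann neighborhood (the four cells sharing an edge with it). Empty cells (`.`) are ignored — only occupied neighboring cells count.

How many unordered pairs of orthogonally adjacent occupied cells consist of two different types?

14

Scan each occupied cell's neighbors to the right and below so each pair is counted once.
Row 0: O(0,0)–X(1,0)≠  → 1/1 unlike.
Row 1: X(1,0)–X(1,1)= X(1,0)–X(2,0)= X(1,1)–O(2,1)≠ O(1,3)–O(2,3)=  → 1/4 unlike.
Row 2: X(2,0)–O(2,1)≠ X(2,0)–X(3,0)= O(2,1)–O(2,2)= O(2,1)–O(3,1)= O(2,2)–O(2,3)= O(2,2)–O(3,2)= O(2,3)–X(3,3)≠  → 2/7 unlike.
Row 3: X(3,0)–O(3,1)≠ X(3,0)–X(4,0)= O(3,1)–O(3,2)= O(3,2)–X(3,3)≠ O(3,2)–X(4,2)≠ X(3,3)–X(4,3)=  → 3/6 unlike.
Row 4: X(4,0)–O(5,0)≠ X(4,2)–X(4,3)= X(4,2)–O(5,2)≠ X(4,3)–X(5,3)=  → 2/4 unlike.
Row 5: O(5,0)–X(5,1)≠ X(5,1)–O(5,2)≠ X(5,1)–X(6,1)= O(5,2)–X(5,3)≠ O(5,2)–O(6,2)= X(5,3)–O(6,3)≠  → 4/6 unlike.
Row 6: X(6,1)–O(6,2)≠ O(6,2)–O(6,3)=  → 1/2 unlike.
Total adjacent occupied pairs: 30; unlike-type pairs: 14.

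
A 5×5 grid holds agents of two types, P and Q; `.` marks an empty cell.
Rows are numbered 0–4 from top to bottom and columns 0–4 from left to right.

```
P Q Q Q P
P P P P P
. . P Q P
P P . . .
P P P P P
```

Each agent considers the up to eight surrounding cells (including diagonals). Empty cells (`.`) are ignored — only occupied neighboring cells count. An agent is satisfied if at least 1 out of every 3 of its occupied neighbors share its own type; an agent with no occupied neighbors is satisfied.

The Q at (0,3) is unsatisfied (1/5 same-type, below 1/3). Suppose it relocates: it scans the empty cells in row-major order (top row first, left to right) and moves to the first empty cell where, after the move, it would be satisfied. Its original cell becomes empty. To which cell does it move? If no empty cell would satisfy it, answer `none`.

none

Vacating (0,3). Empty cells in order:
  (2,0): 0/4 same-type → still unsatisfied.
  (2,1): 0/6 same-type → still unsatisfied.
  (3,2): 1/6 same-type → still unsatisfied.
  (3,3): 1/6 same-type → still unsatisfied.
  (3,4): 1/4 same-type → still unsatisfied.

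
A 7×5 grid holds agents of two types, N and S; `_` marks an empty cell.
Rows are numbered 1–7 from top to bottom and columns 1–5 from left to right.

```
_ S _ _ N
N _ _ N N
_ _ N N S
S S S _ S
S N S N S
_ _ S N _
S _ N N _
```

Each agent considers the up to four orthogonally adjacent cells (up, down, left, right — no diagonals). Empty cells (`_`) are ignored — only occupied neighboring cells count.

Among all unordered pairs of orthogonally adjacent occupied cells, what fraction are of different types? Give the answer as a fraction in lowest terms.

5/12

Scan each occupied cell's neighbors to the right and below so each pair is counted once.
Row 1: N(1,5)–N(2,5)=  → 0/1 unlike.
Row 2: N(2,4)–N(2,5)= N(2,4)–N(3,4)= N(2,5)–S(3,5)≠  → 1/3 unlike.
Row 3: N(3,3)–N(3,4)= N(3,3)–S(4,3)≠ N(3,4)–S(3,5)≠ S(3,5)–S(4,5)=  → 2/4 unlike.
Row 4: S(4,1)–S(4,2)= S(4,1)–S(5,1)= S(4,2)–S(4,3)= S(4,2)–N(5,2)≠ S(4,3)–S(5,3)= S(4,5)–S(5,5)=  → 1/6 unlike.
Row 5: S(5,1)–N(5,2)≠ N(5,2)–S(5,3)≠ S(5,3)–N(5,4)≠ S(5,3)–S(6,3)= N(5,4)–S(5,5)≠ N(5,4)–N(6,4)=  → 4/6 unlike.
Row 6: S(6,3)–N(6,4)≠ S(6,3)–N(7,3)≠ N(6,4)–N(7,4)=  → 2/3 unlike.
Row 7: N(7,3)–N(7,4)=  → 0/1 unlike.
Total adjacent occupied pairs: 24; unlike-type pairs: 10.
10/24 reduces to 5/12.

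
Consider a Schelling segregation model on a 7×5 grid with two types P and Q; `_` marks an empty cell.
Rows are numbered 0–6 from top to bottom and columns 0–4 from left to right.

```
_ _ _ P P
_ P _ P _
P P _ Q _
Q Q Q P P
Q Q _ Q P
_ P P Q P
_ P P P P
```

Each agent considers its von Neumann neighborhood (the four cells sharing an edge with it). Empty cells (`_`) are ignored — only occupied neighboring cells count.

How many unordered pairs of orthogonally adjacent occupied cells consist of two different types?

Scan each occupied cell's neighbors to the right and below so each pair is counted once.
Row 0: P(0,3)–P(0,4)= P(0,3)–P(1,3)=  → 0/2 unlike.
Row 1: P(1,1)–P(2,1)= P(1,3)–Q(2,3)≠  → 1/2 unlike.
Row 2: P(2,0)–P(2,1)= P(2,0)–Q(3,0)≠ P(2,1)–Q(3,1)≠ Q(2,3)–P(3,3)≠  → 3/4 unlike.
Row 3: Q(3,0)–Q(3,1)= Q(3,0)–Q(4,0)= Q(3,1)–Q(3,2)= Q(3,1)–Q(4,1)= Q(3,2)–P(3,3)≠ P(3,3)–P(3,4)= P(3,3)–Q(4,3)≠ P(3,4)–P(4,4)=  → 2/8 unlike.
Row 4: Q(4,0)–Q(4,1)= Q(4,1)–P(5,1)≠ Q(4,3)–P(4,4)≠ Q(4,3)–Q(5,3)= P(4,4)–P(5,4)=  → 2/5 unlike.
Row 5: P(5,1)–P(5,2)= P(5,1)–P(6,1)= P(5,2)–Q(5,3)≠ P(5,2)–P(6,2)= Q(5,3)–P(5,4)≠ Q(5,3)–P(6,3)≠ P(5,4)–P(6,4)=  → 3/7 unlike.
Row 6: P(6,1)–P(6,2)= P(6,2)–P(6,3)= P(6,3)–P(6,4)=  → 0/3 unlike.
Total adjacent occupied pairs: 31; unlike-type pairs: 11.

11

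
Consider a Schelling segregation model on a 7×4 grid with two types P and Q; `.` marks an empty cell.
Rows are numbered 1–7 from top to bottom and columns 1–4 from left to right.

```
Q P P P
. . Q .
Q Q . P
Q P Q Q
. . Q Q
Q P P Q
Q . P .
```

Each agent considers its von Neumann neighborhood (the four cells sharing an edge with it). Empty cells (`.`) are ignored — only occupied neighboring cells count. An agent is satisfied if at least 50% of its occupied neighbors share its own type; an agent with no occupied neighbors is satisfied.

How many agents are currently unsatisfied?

4

(1,1)Q 0/1 ✗
(1,2)P 1/2 ✓
(1,3)P 2/3 ✓
(1,4)P 1/1 ✓
(2,3)Q 0/1 ✗
(3,1)Q 2/2 ✓
(3,2)Q 1/2 ✓
(3,4)P 0/1 ✗
(4,1)Q 1/2 ✓
(4,2)P 0/3 ✗
(4,3)Q 2/3 ✓
(4,4)Q 2/3 ✓
(5,3)Q 2/3 ✓
(5,4)Q 3/3 ✓
(6,1)Q 1/2 ✓
(6,2)P 1/2 ✓
(6,3)P 2/4 ✓
(6,4)Q 1/2 ✓
(7,1)Q 1/1 ✓
(7,3)P 1/1 ✓
Unsatisfied: (1,1), (2,3), (3,4), (4,2) — 4 in total.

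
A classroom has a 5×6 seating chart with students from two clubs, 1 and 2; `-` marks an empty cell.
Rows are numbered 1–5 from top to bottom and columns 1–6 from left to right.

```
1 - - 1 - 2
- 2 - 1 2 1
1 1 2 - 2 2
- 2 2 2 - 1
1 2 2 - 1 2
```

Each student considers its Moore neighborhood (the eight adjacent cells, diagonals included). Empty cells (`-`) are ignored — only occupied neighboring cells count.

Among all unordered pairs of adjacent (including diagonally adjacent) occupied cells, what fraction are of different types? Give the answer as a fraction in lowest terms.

11/21

Scan each occupied cell's neighbors to the right and below (and the two forward diagonals) so each pair is counted once.
From row 1: 3 unlike of 5 pairs (running 3/5).
From row 2: 8 unlike of 11 pairs (running 11/16).
From row 3: 6 unlike of 12 pairs (running 17/28).
From row 4: 3 unlike of 11 pairs (running 20/39).
From row 5: 2 unlike of 3 pairs (running 22/42).
Total adjacent occupied pairs: 42; unlike-type pairs: 22.
22/42 reduces to 11/21.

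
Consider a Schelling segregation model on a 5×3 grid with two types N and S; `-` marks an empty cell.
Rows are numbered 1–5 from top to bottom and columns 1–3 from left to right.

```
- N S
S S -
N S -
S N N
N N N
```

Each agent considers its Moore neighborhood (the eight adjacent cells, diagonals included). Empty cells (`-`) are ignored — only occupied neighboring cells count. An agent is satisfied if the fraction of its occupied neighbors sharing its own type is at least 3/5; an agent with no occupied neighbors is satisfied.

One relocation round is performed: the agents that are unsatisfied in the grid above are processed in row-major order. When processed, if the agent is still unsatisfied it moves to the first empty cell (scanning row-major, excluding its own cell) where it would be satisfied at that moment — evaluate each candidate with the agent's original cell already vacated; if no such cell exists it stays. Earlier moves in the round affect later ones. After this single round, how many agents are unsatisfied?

Initially unsatisfied (in order): (1,2), (1,3), (2,1), (3,1), (3,2), (4,1).
  (1,2): no empty cell satisfies it; stays.
  (1,3) → (1,1).
  (2,1): now satisfied by earlier moves; stays.
  (3,1): no empty cell satisfies it; stays.
  (3,2): no empty cell satisfies it; stays.
  (4,1) → (2,3).
Resulting grid:
S N -
S S S
N S -
- N N
N N N
Unsatisfied now: (1,2), (3,1), (3,2).

3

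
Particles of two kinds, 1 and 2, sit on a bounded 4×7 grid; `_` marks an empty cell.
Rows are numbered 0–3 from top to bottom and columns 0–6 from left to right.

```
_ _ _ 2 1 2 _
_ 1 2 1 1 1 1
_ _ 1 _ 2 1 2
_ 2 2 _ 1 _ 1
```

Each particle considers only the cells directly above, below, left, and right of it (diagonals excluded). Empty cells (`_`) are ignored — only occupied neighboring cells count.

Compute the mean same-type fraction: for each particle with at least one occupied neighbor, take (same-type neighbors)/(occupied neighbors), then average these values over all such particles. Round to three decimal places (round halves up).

Row 0: (0,3)2 0/2 · (0,4)1 1/3 · (0,5)2 0/2
Row 1: (1,1)1 0/1 · (1,2)2 0/3 · (1,3)1 1/3 · (1,4)1 3/4 · (1,5)1 3/4 · (1,6)1 1/2
Row 2: (2,2)1 0/2 · (2,4)2 0/3 · (2,5)1 1/3 · (2,6)2 0/3
Row 3: (3,1)2 1/1 · (3,2)2 1/2 · (3,4)1 0/1 · (3,6)1 0/1
Sum over 17 particles: 0/2 + 1/3 + 0/2 + 0/1 + 0/3 + 1/3 + 3/4 + 3/4 + 1/2 + 0/2 + 0/3 + 1/3 + 0/3 + 1/1 + 1/2 + 0/1 + 0/1 = 9/2; mean = 9/2 ÷ 17 = 9/34 = 0.264705… → 0.265.

0.265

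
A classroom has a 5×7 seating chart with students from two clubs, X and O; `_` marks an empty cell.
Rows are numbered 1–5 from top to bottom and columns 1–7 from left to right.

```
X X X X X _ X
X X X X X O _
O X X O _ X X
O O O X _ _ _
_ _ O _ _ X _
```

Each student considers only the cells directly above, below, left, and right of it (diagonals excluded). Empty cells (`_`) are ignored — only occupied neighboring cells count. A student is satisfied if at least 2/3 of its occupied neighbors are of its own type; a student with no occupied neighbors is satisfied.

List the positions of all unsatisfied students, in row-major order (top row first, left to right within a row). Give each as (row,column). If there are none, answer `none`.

(2,6), (3,1), (3,2), (3,3), (3,4), (3,6), (4,3), (4,4)

Row 1: (1,1)X 2/2 satisfied · (1,2)X 3/3 satisfied · (1,3)X 3/3 satisfied · (1,4)X 3/3 satisfied · (1,5)X 2/2 satisfied · (1,7)X 0/0 satisfied
Row 2: (2,1)X 2/3 satisfied · (2,2)X 4/4 satisfied · (2,3)X 4/4 satisfied · (2,4)X 3/4 satisfied · (2,5)X 2/3 satisfied · (2,6)O 0/2 not
Row 3: (3,1)O 1/3 not · (3,2)X 2/4 not · (3,3)X 2/4 not · (3,4)O 0/3 not · (3,6)X 1/2 not · (3,7)X 1/1 satisfied
Row 4: (4,1)O 2/2 satisfied · (4,2)O 2/3 satisfied · (4,3)O 2/4 not · (4,4)X 0/2 not
Row 5: (5,3)O 1/1 satisfied · (5,6)X 0/0 satisfied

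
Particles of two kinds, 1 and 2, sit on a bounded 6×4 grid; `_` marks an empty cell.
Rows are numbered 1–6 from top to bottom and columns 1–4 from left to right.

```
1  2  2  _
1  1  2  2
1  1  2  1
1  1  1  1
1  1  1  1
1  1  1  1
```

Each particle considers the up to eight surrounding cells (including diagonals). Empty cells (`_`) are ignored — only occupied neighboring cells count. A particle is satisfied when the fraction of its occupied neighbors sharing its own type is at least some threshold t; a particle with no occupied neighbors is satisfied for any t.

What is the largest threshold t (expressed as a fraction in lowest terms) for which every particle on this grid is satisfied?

1/4

(1,1)1 2/3
(1,2)2 2/5
(1,3)2 3/4
(2,1)1 4/5
(2,2)1 4/8
(2,3)2 4/7
(2,4)2 3/4
(3,1)1 5/5
(3,2)1 6/8
(3,3)2 2/8
(3,4)1 2/5
(4,1)1 5/5
(4,2)1 7/8
(4,3)1 7/8
(4,4)1 4/5
(5,1)1 5/5
(5,2)1 8/8
(5,3)1 8/8
(5,4)1 5/5
(6,1)1 3/3
(6,2)1 5/5
(6,3)1 5/5
(6,4)1 3/3
The smallest same-type fraction is 2/8 at (3,3), which reduces to 1/4. Any threshold above that leaves this particle unsatisfied.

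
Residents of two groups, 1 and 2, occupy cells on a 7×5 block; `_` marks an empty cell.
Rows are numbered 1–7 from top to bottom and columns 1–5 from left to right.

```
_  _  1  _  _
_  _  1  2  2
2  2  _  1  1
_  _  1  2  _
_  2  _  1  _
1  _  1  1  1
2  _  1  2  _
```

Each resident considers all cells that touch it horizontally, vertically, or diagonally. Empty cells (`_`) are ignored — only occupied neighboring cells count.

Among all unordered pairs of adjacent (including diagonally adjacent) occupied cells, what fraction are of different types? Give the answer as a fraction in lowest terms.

10/17

Scan each occupied cell's neighbors to the right and below (and the two forward diagonals) so each pair is counted once.
From row 1: 1 unlike of 2 pairs (running 1/2).
From row 2: 6 unlike of 8 pairs (running 7/10).
From row 3: 3 unlike of 6 pairs (running 10/16).
From row 4: 3 unlike of 4 pairs (running 13/20).
From row 5: 2 unlike of 5 pairs (running 15/25).
From row 6: 4 unlike of 8 pairs (running 19/33).
From row 7: 1 unlike of 1 pairs (running 20/34).
Total adjacent occupied pairs: 34; unlike-type pairs: 20.
20/34 reduces to 10/17.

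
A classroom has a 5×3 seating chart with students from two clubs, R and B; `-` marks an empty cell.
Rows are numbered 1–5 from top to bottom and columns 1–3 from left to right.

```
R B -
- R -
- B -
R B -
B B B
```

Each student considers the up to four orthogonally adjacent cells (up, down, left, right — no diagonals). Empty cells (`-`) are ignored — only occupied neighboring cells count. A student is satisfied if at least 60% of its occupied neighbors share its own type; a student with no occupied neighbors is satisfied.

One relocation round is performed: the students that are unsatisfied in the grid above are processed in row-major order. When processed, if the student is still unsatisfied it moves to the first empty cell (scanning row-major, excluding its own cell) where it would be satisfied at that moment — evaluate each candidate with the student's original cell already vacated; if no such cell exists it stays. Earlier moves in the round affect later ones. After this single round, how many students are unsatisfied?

1

Initially unsatisfied (in order): (1,1), (1,2), (2,2), (3,2), (4,1), (5,1).
  (1,1) → (2,1).
  (1,2) → (1,3).
  (2,2) → (1,1).
  (3,2): now satisfied by earlier moves; stays.
  (4,1): no empty cell satisfies it; stays.
  (5,1) → (2,3).
Resulting grid:
R - B
R - B
- B -
R B -
- B B
Unsatisfied now: (4,1).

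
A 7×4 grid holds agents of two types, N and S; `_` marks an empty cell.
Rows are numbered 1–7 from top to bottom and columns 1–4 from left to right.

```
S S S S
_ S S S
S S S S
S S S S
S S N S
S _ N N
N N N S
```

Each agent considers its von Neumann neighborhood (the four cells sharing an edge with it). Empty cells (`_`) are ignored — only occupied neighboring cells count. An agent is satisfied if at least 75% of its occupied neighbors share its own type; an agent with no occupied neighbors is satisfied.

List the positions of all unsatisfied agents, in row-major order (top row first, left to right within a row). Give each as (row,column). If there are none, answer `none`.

Row 1: (1,1)S 1/1 satisfied · (1,2)S 3/3 satisfied · (1,3)S 3/3 satisfied · (1,4)S 2/2 satisfied
Row 2: (2,2)S 3/3 satisfied · (2,3)S 4/4 satisfied · (2,4)S 3/3 satisfied
Row 3: (3,1)S 2/2 satisfied · (3,2)S 4/4 satisfied · (3,3)S 4/4 satisfied · (3,4)S 3/3 satisfied
Row 4: (4,1)S 3/3 satisfied · (4,2)S 4/4 satisfied · (4,3)S 3/4 satisfied · (4,4)S 3/3 satisfied
Row 5: (5,1)S 3/3 satisfied · (5,2)S 2/3 not · (5,3)N 1/4 not · (5,4)S 1/3 not
Row 6: (6,1)S 1/2 not · (6,3)N 3/3 satisfied · (6,4)N 1/3 not
Row 7: (7,1)N 1/2 not · (7,2)N 2/2 satisfied · (7,3)N 2/3 not · (7,4)S 0/2 not

(5,2), (5,3), (5,4), (6,1), (6,4), (7,1), (7,3), (7,4)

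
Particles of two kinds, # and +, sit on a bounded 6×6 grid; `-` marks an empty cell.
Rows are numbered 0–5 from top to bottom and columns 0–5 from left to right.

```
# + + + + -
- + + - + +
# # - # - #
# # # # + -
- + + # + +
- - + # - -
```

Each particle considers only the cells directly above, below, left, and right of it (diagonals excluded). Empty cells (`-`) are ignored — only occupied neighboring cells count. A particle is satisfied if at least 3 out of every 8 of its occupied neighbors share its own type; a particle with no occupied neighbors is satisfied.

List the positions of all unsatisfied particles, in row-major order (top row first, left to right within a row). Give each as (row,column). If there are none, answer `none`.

(0,0)# 0/1 not
(0,1)+ 2/3 satisfied
(0,2)+ 3/3 satisfied
(0,3)+ 2/2 satisfied
(0,4)+ 2/2 satisfied
(1,1)+ 2/3 satisfied
(1,2)+ 2/2 satisfied
(1,4)+ 2/2 satisfied
(1,5)+ 1/2 satisfied
(2,0)# 2/2 satisfied
(2,1)# 2/3 satisfied
(2,3)# 1/1 satisfied
(2,5)# 0/1 not
(3,0)# 2/2 satisfied
(3,1)# 3/4 satisfied
(3,2)# 2/3 satisfied
(3,3)# 3/4 satisfied
(3,4)+ 1/2 satisfied
(4,1)+ 1/2 satisfied
(4,2)+ 2/4 satisfied
(4,3)# 2/4 satisfied
(4,4)+ 2/3 satisfied
(4,5)+ 1/1 satisfied
(5,2)+ 1/2 satisfied
(5,3)# 1/2 satisfied

(0,0), (2,5)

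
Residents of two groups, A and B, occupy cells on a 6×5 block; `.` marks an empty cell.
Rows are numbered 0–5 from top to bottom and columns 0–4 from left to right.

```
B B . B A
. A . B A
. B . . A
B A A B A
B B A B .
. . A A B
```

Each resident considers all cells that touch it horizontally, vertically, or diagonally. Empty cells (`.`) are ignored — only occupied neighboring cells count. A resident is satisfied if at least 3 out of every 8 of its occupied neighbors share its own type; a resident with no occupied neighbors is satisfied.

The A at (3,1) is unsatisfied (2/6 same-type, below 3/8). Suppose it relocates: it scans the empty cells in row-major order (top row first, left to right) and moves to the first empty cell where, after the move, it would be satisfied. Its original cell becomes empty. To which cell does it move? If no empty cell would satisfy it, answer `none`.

Vacating (3,1). Empty cells in order:
  (0,2): 1/4 same-type → still unsatisfied.
  (1,0): 1/4 same-type → still unsatisfied.
  (1,2): 1/5 same-type → still unsatisfied.
  (2,0): 1/3 same-type → still unsatisfied.
  (2,2): 2/5 same-type → satisfied — stop here.

(2,2)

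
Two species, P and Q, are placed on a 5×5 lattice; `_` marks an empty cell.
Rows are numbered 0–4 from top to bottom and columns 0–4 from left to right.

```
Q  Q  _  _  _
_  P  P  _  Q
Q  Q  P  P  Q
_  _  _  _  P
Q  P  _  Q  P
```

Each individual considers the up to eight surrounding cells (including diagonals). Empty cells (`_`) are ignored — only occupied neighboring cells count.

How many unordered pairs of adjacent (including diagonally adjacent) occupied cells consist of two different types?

Scan each occupied cell's neighbors to the right and below (and the two forward diagonals) so each pair is counted once.
From row 0: 3 unlike of 4 pairs (running 3/4).
From row 1: 4 unlike of 9 pairs (running 7/13).
From row 2: 3 unlike of 6 pairs (running 10/19).
From row 3: 1 unlike of 2 pairs (running 11/21).
From row 4: 2 unlike of 2 pairs (running 13/23).
Total adjacent occupied pairs: 23; unlike-type pairs: 13.

13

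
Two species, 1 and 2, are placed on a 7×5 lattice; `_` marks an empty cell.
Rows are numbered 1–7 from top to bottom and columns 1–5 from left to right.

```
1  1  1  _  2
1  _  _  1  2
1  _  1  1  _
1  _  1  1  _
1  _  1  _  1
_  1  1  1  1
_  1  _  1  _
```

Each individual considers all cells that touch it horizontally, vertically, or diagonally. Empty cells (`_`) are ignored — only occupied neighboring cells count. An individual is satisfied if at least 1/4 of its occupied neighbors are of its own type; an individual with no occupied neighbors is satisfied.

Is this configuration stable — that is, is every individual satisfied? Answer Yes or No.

(1,1)1 2/2 ok
(1,2)1 3/3 ok
(1,3)1 2/2 ok
(1,5)2 1/2 ok
(2,1)1 3/3 ok
(2,4)1 3/5 ok
(2,5)2 1/3 ok
(3,1)1 2/2 ok
(3,3)1 4/4 ok
(3,4)1 4/5 ok
(4,1)1 2/2 ok
(4,3)1 4/4 ok
(4,4)1 5/5 ok
(5,1)1 2/2 ok
(5,3)1 5/5 ok
(5,5)1 3/3 ok
(6,2)1 4/4 ok
(6,3)1 5/5 ok
(6,4)1 5/5 ok
(6,5)1 3/3 ok
(7,2)1 2/2 ok
(7,4)1 3/3 ok
All meet the threshold, so the configuration is stable.

Yes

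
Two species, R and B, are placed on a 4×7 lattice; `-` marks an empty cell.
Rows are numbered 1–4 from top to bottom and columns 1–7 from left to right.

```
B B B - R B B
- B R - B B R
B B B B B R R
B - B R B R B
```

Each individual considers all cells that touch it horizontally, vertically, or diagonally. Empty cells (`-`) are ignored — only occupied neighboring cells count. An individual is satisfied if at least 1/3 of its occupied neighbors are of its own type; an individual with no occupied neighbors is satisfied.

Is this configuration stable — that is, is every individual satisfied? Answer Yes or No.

(1,1)B 2/2 ✓
(1,2)B 3/4 ✓
(1,3)B 2/3 ✓
(1,5)R 0/3 ✗
(1,6)B 3/5 ✓
(1,7)B 2/3 ✓
(2,2)B 6/7 ✓
(2,3)R 0/6 ✗
(2,5)B 4/6 ✓
(2,6)B 4/8 ✓
(2,7)R 2/5 ✓
(3,1)B 3/3 ✓
(3,2)B 5/6 ✓
(3,3)B 4/6 ✓
(3,4)B 5/7 ✓
(3,5)B 4/7 ✓
(3,6)R 3/8 ✓
(3,7)R 3/5 ✓
(4,1)B 2/2 ✓
(4,3)B 3/4 ✓
(4,4)R 0/5 ✗
(4,5)B 2/5 ✓
(4,6)R 2/5 ✓
(4,7)B 0/3 ✗
For instance (1,5) has only 0/3 same-type neighbors, below 1/3.

No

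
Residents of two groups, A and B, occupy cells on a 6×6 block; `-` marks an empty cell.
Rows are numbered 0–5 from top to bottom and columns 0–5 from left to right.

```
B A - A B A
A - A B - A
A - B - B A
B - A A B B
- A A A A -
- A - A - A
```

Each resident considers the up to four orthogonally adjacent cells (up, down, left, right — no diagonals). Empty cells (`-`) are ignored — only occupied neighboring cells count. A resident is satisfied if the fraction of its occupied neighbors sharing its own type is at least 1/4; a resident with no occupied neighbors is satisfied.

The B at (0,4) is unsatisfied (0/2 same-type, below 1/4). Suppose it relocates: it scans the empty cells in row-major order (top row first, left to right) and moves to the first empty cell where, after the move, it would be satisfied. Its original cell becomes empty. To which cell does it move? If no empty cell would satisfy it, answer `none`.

(1,4)

Vacating (0,4). Empty cells in order:
  (0,2): 0/3 same-type → still unsatisfied.
  (1,1): 0/3 same-type → still unsatisfied.
  (1,4): 2/3 same-type → satisfied — stop here.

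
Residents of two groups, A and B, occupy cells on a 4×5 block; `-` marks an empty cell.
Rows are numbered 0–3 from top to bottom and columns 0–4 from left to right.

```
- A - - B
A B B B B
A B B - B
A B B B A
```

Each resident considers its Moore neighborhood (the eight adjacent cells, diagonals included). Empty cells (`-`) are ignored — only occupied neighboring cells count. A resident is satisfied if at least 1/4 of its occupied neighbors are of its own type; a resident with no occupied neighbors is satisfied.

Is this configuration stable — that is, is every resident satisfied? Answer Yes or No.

Row 0: (0,1)A 1/3 ✓ · (0,4)B 2/2 ✓
Row 1: (1,0)A 2/4 ✓ · (1,1)B 3/6 ✓ · (1,2)B 4/5 ✓ · (1,3)B 5/5 ✓ · (1,4)B 3/3 ✓
Row 2: (2,0)A 2/5 ✓ · (2,1)B 5/8 ✓ · (2,2)B 7/7 ✓ · (2,4)B 3/4 ✓
Row 3: (3,0)A 1/3 ✓ · (3,1)B 3/5 ✓ · (3,2)B 4/4 ✓ · (3,3)B 3/4 ✓ · (3,4)A 0/2 ✗
For instance (3,4) has only 0/2 same-type neighbors, below 1/4.

No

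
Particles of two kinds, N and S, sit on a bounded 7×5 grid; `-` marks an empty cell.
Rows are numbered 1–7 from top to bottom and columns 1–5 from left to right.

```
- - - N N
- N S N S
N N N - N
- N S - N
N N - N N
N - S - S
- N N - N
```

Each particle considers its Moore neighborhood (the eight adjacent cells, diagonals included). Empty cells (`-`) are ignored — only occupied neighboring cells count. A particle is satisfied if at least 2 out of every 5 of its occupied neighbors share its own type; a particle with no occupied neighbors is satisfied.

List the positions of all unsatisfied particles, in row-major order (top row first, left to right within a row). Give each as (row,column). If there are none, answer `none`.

(2,3), (2,5), (4,3), (6,3), (6,5), (7,5)

Row 1: (1,4)N 2/4 satisfied · (1,5)N 2/3 satisfied
Row 2: (2,2)N 3/4 satisfied · (2,3)S 0/5 not · (2,4)N 4/6 satisfied · (2,5)S 0/4 not
Row 3: (3,1)N 3/3 satisfied · (3,2)N 4/6 satisfied · (3,3)N 4/6 satisfied · (3,5)N 2/3 satisfied
Row 4: (4,2)N 5/6 satisfied · (4,3)S 0/5 not · (4,5)N 3/3 satisfied
Row 5: (5,1)N 3/3 satisfied · (5,2)N 3/5 satisfied · (5,4)N 2/5 satisfied · (5,5)N 2/3 satisfied
Row 6: (6,1)N 3/3 satisfied · (6,3)S 0/4 not · (6,5)S 0/3 not
Row 7: (7,2)N 2/3 satisfied · (7,3)N 1/2 satisfied · (7,5)N 0/1 not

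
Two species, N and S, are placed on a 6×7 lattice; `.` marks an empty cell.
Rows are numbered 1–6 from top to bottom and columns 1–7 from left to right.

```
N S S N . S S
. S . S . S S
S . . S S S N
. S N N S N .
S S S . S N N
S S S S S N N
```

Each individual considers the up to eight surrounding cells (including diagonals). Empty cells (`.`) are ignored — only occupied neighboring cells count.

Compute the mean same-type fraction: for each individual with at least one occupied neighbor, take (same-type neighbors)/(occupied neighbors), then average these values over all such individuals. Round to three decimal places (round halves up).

0.685

(1,1)N 0/2
(1,2)S 2/3
(1,3)S 3/4
(1,4)N 0/2
(1,6)S 3/3
(1,7)S 3/3
(2,2)S 3/4
(2,4)S 3/4
(2,6)S 5/6
(2,7)S 4/5
(3,1)S 2/2
(3,4)S 3/5
(3,5)S 5/7
(3,6)S 4/6
(3,7)N 1/4
(4,2)S 4/5
(4,3)N 1/5
(4,4)N 1/6
(4,5)S 4/7
(4,6)N 3/7
(5,1)S 4/4
(5,2)S 6/7
(5,3)S 5/7
(5,5)S 3/7
(5,6)N 4/7
(5,7)N 4/4
(6,1)S 3/3
(6,2)S 5/5
(6,3)S 4/4
(6,4)S 4/4
(6,5)S 2/4
(6,6)N 3/5
(6,7)N 3/3
Sum over 33 individuals: 0/2 + 2/3 + 3/4 + 0/2 + 3/3 + 3/3 + 3/4 + 3/4 + 5/6 + 4/5 + 2/2 + 3/5 + 5/7 + 4/6 + 1/4 + 4/5 + 1/5 + 1/6 + 4/7 + 3/7 + 4/4 + 6/7 + 5/7 + 3/7 + 4/7 + 4/4 + 3/3 + 5/5 + 4/4 + 4/4 + 2/4 + 3/5 + 3/3 = 475/21; mean = 475/21 ÷ 33 = 475/693 = 0.685425… → 0.685.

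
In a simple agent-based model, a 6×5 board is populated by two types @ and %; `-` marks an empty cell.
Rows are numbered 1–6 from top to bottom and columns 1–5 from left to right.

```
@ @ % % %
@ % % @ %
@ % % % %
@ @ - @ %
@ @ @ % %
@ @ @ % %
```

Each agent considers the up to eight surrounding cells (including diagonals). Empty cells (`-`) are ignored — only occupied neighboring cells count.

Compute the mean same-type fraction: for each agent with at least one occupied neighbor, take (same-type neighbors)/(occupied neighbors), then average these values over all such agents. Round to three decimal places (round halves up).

Row 1: (1,1)@ 2/3 · (1,2)@ 2/5 · (1,3)% 3/5 · (1,4)% 4/5 · (1,5)% 2/3
Row 2: (2,1)@ 3/5 · (2,2)% 4/8 · (2,3)% 6/8 · (2,4)@ 0/8 · (2,5)% 4/5
Row 3: (3,1)@ 3/5 · (3,2)% 3/7 · (3,3)% 4/7 · (3,4)% 5/7 · (3,5)% 3/5
Row 4: (4,1)@ 4/5 · (4,2)@ 5/7 · (4,4)@ 1/7 · (4,5)% 4/5
Row 5: (5,1)@ 5/5 · (5,2)@ 7/7 · (5,3)@ 5/7 · (5,4)% 4/7 · (5,5)% 4/5
Row 6: (6,1)@ 3/3 · (6,2)@ 5/5 · (6,3)@ 3/5 · (6,4)% 3/5 · (6,5)% 3/3
Sum over 29 agents: 2/3 + 2/5 + 3/5 + 4/5 + 2/3 + 3/5 + 4/8 + 6/8 + 0/8 + 4/5 + 3/5 + 3/7 + 4/7 + 5/7 + 3/5 + 4/5 + 5/7 + 1/7 + 4/5 + 5/5 + 7/7 + 5/7 + 4/7 + 4/5 + 3/3 + 5/5 + 3/5 + 3/5 + 3/3 = 1633/84; mean = 1633/84 ÷ 29 = 1633/2436 = 0.670361… → 0.670.

0.670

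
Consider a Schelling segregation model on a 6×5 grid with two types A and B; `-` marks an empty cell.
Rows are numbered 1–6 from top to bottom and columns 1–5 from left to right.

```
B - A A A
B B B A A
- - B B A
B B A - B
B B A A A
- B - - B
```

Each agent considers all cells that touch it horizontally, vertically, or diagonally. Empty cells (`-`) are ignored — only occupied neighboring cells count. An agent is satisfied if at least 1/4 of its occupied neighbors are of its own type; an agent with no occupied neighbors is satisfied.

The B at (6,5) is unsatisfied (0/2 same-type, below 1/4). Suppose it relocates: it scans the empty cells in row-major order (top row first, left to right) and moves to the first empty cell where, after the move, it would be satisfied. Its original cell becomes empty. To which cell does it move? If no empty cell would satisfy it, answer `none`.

Vacating (6,5). Empty cells in order:
  (1,2): 4/5 same-type → satisfied — stop here.

(1,2)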